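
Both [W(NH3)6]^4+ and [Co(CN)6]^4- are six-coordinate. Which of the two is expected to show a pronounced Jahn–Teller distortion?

[Co(CN)6]^4-

[W(NH3)6]^4+: Summing ligand charges against the +4 overall charge gives an oxidation state of +4 for tungsten. Tungsten is a group-6 element; W(IV) is therefore d². The d² configuration leaves the e_g set evenly filled (or empty) — no strong Jahn–Teller driving force.
[Co(CN)6]^4-: Each cyanide is −1; balancing the −4 overall charge requires Co(II). Group 9 minus oxidation state 2 gives a d⁷ configuration. Cyanide is a strong-field ligand (high in the spectrochemical series) for a first-row metal, so the complex is low-spin. The t₂g⁶e_g¹ (low-spin) configuration has an unevenly filled e_g set; the Jahn–Teller theorem predicts a tetragonal distortion (typically axial elongation) to lift the degeneracy.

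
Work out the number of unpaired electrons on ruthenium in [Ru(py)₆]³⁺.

1

Pyridine is neutral; balancing the +3 overall charge requires Ru(III).
Ru sits in group 8, so the d-electron count is 8 − 3 = 5.
The spin state decides the count: a 4d ion has a large Δₒ and is invariably low-spin.
An octahedral low-spin d⁵ ion is t₂g⁵e_g⁰, giving 1 unpaired electron.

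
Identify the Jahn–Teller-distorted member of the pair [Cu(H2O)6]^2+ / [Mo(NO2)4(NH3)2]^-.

[Cu(H2O)6]^2+

[Cu(H2O)6]^2+: Ligand charges: water is neutral. With an overall charge of +2 the copper centre must be in the +2 oxidation state. Group 11 minus oxidation state 2 gives a d⁹ configuration. The t₂g⁶e_g³ configuration has an unevenly filled e_g set; the Jahn–Teller theorem predicts a tetragonal distortion (typically axial elongation) to lift the degeneracy.
[Mo(NO2)4(NH3)2]^-: Ligand charges: each nitro (N-bound nitrite) is −1; ammonia is neutral. With an overall charge of −1 the molybdenum centre must be in the +3 oxidation state. Group 6 minus oxidation state 3 gives a d³ configuration. The d³ configuration leaves the e_g set evenly filled (or empty) — no strong Jahn–Teller driving force.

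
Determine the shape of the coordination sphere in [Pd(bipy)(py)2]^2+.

square planar

Ligand charges: 2,2′-bipyridine is neutral; pyridine is neutral. With an overall charge of +2 the palladium centre must be in the +2 oxidation state.
Pd sits in group 10, so the d-electron count is 10 − 2 = 8.
Counting donor atoms: 1×2,2′-bipyridine (bidentate) → 2 donors; 2×pyridine (monodentate) → 2 donors. Coordination number = 4.
A 4d d⁸ ion has a large crystal-field splitting; square planar leaves the high-energy d_{x²−y²} orbital empty and maximises CFSE.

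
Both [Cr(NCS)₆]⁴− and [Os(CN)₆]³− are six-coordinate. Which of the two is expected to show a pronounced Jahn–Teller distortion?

[Cr(NCS)₆]⁴−: Each isothiocyanate is −1; balancing the −4 overall charge requires Cr(II). Chromium is a group-6 element; Cr(II) is therefore d⁴. Isothiocyanate is a weak-field ligand for a first-row metal, so the complex is high-spin. The t₂g³e_g¹ (high-spin) configuration has an unevenly filled e_g set; the Jahn–Teller theorem predicts a tetragonal distortion (typically axial elongation) to lift the degeneracy.
[Os(CN)₆]³−: Summing ligand charges against the −3 overall charge gives an oxidation state of +3 for osmium. Osmium is a group-8 element; Os(III) is therefore d⁵. A 5d ion has a large Δₒ and is invariably low-spin. The d⁵ configuration leaves the e_g set evenly filled (or empty) — no strong Jahn–Teller driving force.

[Cr(NCS)₆]⁴−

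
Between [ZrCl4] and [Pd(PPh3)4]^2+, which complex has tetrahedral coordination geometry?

[ZrCl4]

For [ZrCl4]: Each chloride is −1; balancing the 0 overall charge requires Zr(IV). Zr sits in group 4, so the d-electron count is 4 − 4 = 0. A d⁰ ion has no crystal-field stabilisation preference between square planar and tetrahedral, so four ligands adopt the sterically favoured tetrahedral geometry. → tetrahedral.
For [Pd(PPh3)4]^2+: Ligand charges: triphenylphosphine is neutral. With an overall charge of +2 the palladium centre must be in the +2 oxidation state. Palladium is a group-10 element; Pd(II) is therefore d⁸. A 4d d⁸ ion has a large crystal-field splitting; square planar leaves the high-energy d_{x²−y²} orbital empty and maximises CFSE. → square planar.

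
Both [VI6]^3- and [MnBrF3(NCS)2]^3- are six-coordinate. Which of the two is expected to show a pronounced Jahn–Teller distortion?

[VI6]^3-: Ligand charges: each iodide is −1. With an overall charge of −3 the vanadium centre must be in the +3 oxidation state. Vanadium is a group-5 element; V(III) is therefore d². The d² configuration leaves the e_g set evenly filled (or empty) — no strong Jahn–Teller driving force.
[MnBrF3(NCS)2]^3-: Summing ligand charges against the −3 overall charge gives an oxidation state of +3 for manganese. Manganese is a group-7 element; Mn(III) is therefore d⁴. Bromide, fluoride, and isothiocyanate are weak-field ligands for a first-row metal, so the complex is high-spin. The t₂g³e_g¹ (high-spin) configuration has an unevenly filled e_g set; the Jahn–Teller theorem predicts a tetragonal distortion (typically axial elongation) to lift the degeneracy.

[MnBrF3(NCS)2]^3-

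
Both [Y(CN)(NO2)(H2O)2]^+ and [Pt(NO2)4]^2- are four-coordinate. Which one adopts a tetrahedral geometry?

[Y(CN)(NO2)(H2O)2]^+

For [Y(CN)(NO2)(H2O)2]^+: Ligand charges: each cyanide is −1; each nitro (N-bound nitrite) is −1; water is neutral. With an overall charge of +1 the yttrium centre must be in the +3 oxidation state. Group 3 minus oxidation state 3 gives a d⁰ configuration. A d⁰ ion has no crystal-field stabilisation preference between square planar and tetrahedral, so four ligands adopt the sterically favoured tetrahedral geometry. → tetrahedral.
For [Pt(NO2)4]^2-: Summing ligand charges against the −2 overall charge gives an oxidation state of +2 for platinum. Group 10 minus oxidation state 2 gives a d⁸ configuration. A 5d d⁸ ion has a large crystal-field splitting; square planar leaves the high-energy d_{x²−y²} orbital empty and maximises CFSE. → square planar.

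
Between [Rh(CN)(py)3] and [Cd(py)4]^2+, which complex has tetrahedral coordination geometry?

[Cd(py)4]^2+

For [Rh(CN)(py)3]: Ligand charges: each cyanide is −1; pyridine is neutral. With an overall charge of 0 the rhodium centre must be in the +1 oxidation state. Rhodium is a group-9 element; Rh(I) is therefore d⁸. A 4d d⁸ ion has a large crystal-field splitting; square planar leaves the high-energy d_{x²−y²} orbital empty and maximises CFSE. → square planar.
For [Cd(py)4]^2+: Ligand charges: pyridine is neutral. With an overall charge of +2 the cadmium centre must be in the +2 oxidation state. Group 12 minus oxidation state 2 gives a d¹⁰ configuration. A d¹⁰ ion has no crystal-field stabilisation preference between square planar and tetrahedral, so four ligands adopt the sterically favoured tetrahedral geometry. → tetrahedral.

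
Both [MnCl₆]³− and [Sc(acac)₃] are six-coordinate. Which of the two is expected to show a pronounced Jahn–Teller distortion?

[MnCl₆]³−: Each chloride is −1; balancing the −3 overall charge requires Mn(III). Mn sits in group 7, so the d-electron count is 7 − 3 = 4. Chloride is a weak-field ligand for a first-row metal, so the complex is high-spin. The t₂g³e_g¹ (high-spin) configuration has an unevenly filled e_g set; the Jahn–Teller theorem predicts a tetragonal distortion (typically axial elongation) to lift the degeneracy.
[Sc(acac)₃]: Ligand charges: each acetylacetonate is −1. With an overall charge of 0 the scandium centre must be in the +3 oxidation state. Group 3 minus oxidation state 3 gives a d⁰ configuration. The d⁰ configuration leaves the e_g set evenly filled (or empty) — no strong Jahn–Teller driving force.

[MnCl₆]³−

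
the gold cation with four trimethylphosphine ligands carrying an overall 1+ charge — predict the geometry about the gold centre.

tetrahedral

Summing ligand charges against the +1 overall charge gives an oxidation state of +1 for gold.
Gold is a group-11 element; Au(I) is therefore d¹⁰.
With 4 monodentate ligands the coordination number is 4.
A d¹⁰ ion has no crystal-field stabilisation preference between square planar and tetrahedral, so four ligands adopt the sterically favoured tetrahedral geometry.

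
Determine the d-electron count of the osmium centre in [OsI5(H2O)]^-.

Summing ligand charges against the −1 overall charge gives an oxidation state of +4 for osmium.
Os sits in group 8, so the d-electron count is 8 − 4 = 4.

d⁴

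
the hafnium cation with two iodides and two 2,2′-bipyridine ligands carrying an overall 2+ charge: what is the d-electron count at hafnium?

Ligand charges: each iodide is −1; 2,2′-bipyridine is neutral. With an overall charge of +2 the hafnium centre must be in the +4 oxidation state.
Hafnium is a group-4 element; Hf(IV) is therefore d⁰.

d0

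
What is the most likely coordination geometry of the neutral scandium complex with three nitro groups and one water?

Ligand charges: each nitro (N-bound nitrite) is −1; water is neutral. With an overall charge of 0 the scandium centre must be in the +3 oxidation state.
Sc sits in group 3, so the d-electron count is 3 − 3 = 0.
With 4 monodentate ligands the coordination number is 4.
A d⁰ ion has no crystal-field stabilisation preference between square planar and tetrahedral, so four ligands adopt the sterically favoured tetrahedral geometry.

tetrahedral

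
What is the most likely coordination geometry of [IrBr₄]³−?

Summing ligand charges against the −3 overall charge gives an oxidation state of +1 for iridium.
Iridium is a group-9 element; Ir(I) is therefore d⁸.
Coordination number: 4.
A 5d d⁸ ion has a large crystal-field splitting; square planar leaves the high-energy d_{x²−y²} orbital empty and maximises CFSE.

square planar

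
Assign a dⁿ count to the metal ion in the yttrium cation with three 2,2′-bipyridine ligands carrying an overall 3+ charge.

d0

Ligand charges: 2,2′-bipyridine is neutral. With an overall charge of +3 the yttrium centre must be in the +3 oxidation state.
Group 3 minus oxidation state 3 gives a d⁰ configuration.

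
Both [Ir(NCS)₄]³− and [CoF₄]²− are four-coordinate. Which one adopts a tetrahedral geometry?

[CoF₄]²−

For [Ir(NCS)₄]³−: Ligand charges: each isothiocyanate is −1. With an overall charge of −3 the iridium centre must be in the +1 oxidation state. Ir sits in group 9, so the d-electron count is 9 − 1 = 8. A 5d d⁸ ion has a large crystal-field splitting; square planar leaves the high-energy d_{x²−y²} orbital empty and maximises CFSE. → square planar.
For [CoF₄]²−: Ligand charges: each fluoride is −1. With an overall charge of −2 the cobalt centre must be in the +2 oxidation state. Co sits in group 9, so the d-electron count is 9 − 2 = 7. For a high-spin 3d d⁷ ion with weak-field ligands the small Δₜ gives little square-planar CFSE advantage, so four ligands adopt the sterically favoured tetrahedral geometry. → tetrahedral.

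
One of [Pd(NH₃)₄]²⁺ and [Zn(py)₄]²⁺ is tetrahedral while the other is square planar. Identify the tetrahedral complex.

[Zn(py)₄]²⁺

For [Pd(NH₃)₄]²⁺: Summing ligand charges against the +2 overall charge gives an oxidation state of +2 for palladium. Pd sits in group 10, so the d-electron count is 10 − 2 = 8. A 4d d⁸ ion has a large crystal-field splitting; square planar leaves the high-energy d_{x²−y²} orbital empty and maximises CFSE. → square planar.
For [Zn(py)₄]²⁺: Ligand charges: pyridine is neutral. With an overall charge of +2 the zinc centre must be in the +2 oxidation state. Zinc is a group-12 element; Zn(II) is therefore d¹⁰. A d¹⁰ ion has no crystal-field stabilisation preference between square planar and tetrahedral, so four ligands adopt the sterically favoured tetrahedral geometry. → tetrahedral.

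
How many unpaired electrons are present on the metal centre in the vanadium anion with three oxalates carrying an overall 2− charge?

Summing ligand charges against the −2 overall charge gives an oxidation state of +4 for vanadium.
Vanadium is a group-5 element; V(IV) is therefore d¹.
Counting donor atoms: 3×oxalate (bidentate) → 6 donors. Coordination number = 6.
In an octahedral field the d¹ configuration is t₂g¹e_g⁰ (only one arrangement possible), giving 1 unpaired electron.

1 unpaired electron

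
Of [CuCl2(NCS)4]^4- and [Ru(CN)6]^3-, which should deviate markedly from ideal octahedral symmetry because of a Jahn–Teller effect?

[CuCl2(NCS)4]^4-: Each chloride is −1; each isothiocyanate is −1; balancing the −4 overall charge requires Cu(II). Cu sits in group 11, so the d-electron count is 11 − 2 = 9. The t₂g⁶e_g³ configuration has an unevenly filled e_g set; the Jahn–Teller theorem predicts a tetragonal distortion (typically axial elongation) to lift the degeneracy.
[Ru(CN)6]^3-: Summing ligand charges against the −3 overall charge gives an oxidation state of +3 for ruthenium. Ruthenium is a group-8 element; Ru(III) is therefore d⁵. A 4d ion has a large Δₒ and is invariably low-spin. The d⁵ configuration leaves the e_g set evenly filled (or empty) — no strong Jahn–Teller driving force.

[CuCl2(NCS)4]^4-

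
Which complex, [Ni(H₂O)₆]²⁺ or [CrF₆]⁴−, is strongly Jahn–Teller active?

[Ni(H₂O)₆]²⁺: Water is neutral; balancing the +2 overall charge requires Ni(II). Group 10 minus oxidation state 2 gives a d⁸ configuration. The d⁸ configuration leaves the e_g set evenly filled (or empty) — no strong Jahn–Teller driving force.
[CrF₆]⁴−: Summing ligand charges against the −4 overall charge gives an oxidation state of +2 for chromium. Chromium is a group-6 element; Cr(II) is therefore d⁴. Fluoride is a weak-field ligand for a first-row metal, so the complex is high-spin. The t₂g³e_g¹ (high-spin) configuration has an unevenly filled e_g set; the Jahn–Teller theorem predicts a tetragonal distortion (typically axial elongation) to lift the degeneracy.

[CrF₆]⁴−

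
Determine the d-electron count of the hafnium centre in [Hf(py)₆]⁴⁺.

Summing ligand charges against the +4 overall charge gives an oxidation state of +4 for hafnium.
Group 4 minus oxidation state 4 gives a d⁰ configuration.

d0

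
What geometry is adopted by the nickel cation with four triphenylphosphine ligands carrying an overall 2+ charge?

Triphenylphosphine is neutral; balancing the +2 overall charge requires Ni(II).
Group 10 minus oxidation state 2 gives a d⁸ configuration.
With 4 monodentate ligands the coordination number is 4.
Triphenylphosphine is a strong-field ligand (high in the spectrochemical series).
A 3d d⁸ ion with strong-field ligands gains enough CFSE to favour square planar over tetrahedral.

square planar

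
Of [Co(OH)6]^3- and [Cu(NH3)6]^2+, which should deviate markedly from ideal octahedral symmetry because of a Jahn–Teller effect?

[Cu(NH3)6]^2+

[Co(OH)6]^3-: Summing ligand charges against the −3 overall charge gives an oxidation state of +3 for cobalt. Cobalt is a group-9 element; Co(III) is therefore d⁶. Co(III) has an exceptionally large octahedral splitting and is low-spin with essentially every ligand except fluoride. The d⁶ configuration leaves the e_g set evenly filled (or empty) — no strong Jahn–Teller driving force.
[Cu(NH3)6]^2+: Summing ligand charges against the +2 overall charge gives an oxidation state of +2 for copper. Group 11 minus oxidation state 2 gives a d⁹ configuration. The t₂g⁶e_g³ configuration has an unevenly filled e_g set; the Jahn–Teller theorem predicts a tetragonal distortion (typically axial elongation) to lift the degeneracy.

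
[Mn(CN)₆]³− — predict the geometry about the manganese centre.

Each cyanide is −1; balancing the −3 overall charge requires Mn(III).
Mn sits in group 7, so the d-electron count is 7 − 3 = 4.
With 6 monodentate ligands the coordination number is 6.
Six donors around a single metal centre give an octahedral coordination sphere.

octahedral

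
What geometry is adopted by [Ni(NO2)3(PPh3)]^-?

Each nitro (N-bound nitrite) is −1; triphenylphosphine is neutral; balancing the −1 overall charge requires Ni(II).
Nickel is a group-10 element; Ni(II) is therefore d⁸.
With 4 monodentate ligands the coordination number is 4.
Nitro (N-bound nitrite) and triphenylphosphine are strong-field ligands (high in the spectrochemical series).
A 3d d⁸ ion with strong-field ligands gains enough CFSE to favour square planar over tetrahedral.

square planar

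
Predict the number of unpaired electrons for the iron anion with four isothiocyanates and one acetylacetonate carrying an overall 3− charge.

4 unpaired electrons

Ligand charges: each isothiocyanate is −1; each acetylacetonate is −1. With an overall charge of −3 the iron centre must be in the +2 oxidation state.
Fe sits in group 8, so the d-electron count is 8 − 2 = 6.
Counting donor atoms: 4×isothiocyanate (monodentate) → 4 donors; 1×acetylacetonate (bidentate) → 2 donors. Coordination number = 6.
The spin state decides the count: Acetylacetonate and isothiocyanate are weak-field ligands for a first-row metal, so the complex is high-spin.
An octahedral high-spin d⁶ ion is t₂g⁴e_g², giving 4 unpaired electrons.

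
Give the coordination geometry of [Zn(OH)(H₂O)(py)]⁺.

Each hydroxide is −1; water is neutral; pyridine is neutral; balancing the +1 overall charge requires Zn(II).
Group 12 minus oxidation state 2 gives a d¹⁰ configuration.
Coordination number: 3.
Three ligands around a d¹⁰ centre minimise repulsion in a trigonal-planar arrangement.

trigonal planar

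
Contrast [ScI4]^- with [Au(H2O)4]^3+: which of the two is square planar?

For [ScI4]^-: Each iodide is −1; balancing the −1 overall charge requires Sc(III). Scandium is a group-3 element; Sc(III) is therefore d⁰. A d⁰ ion has no crystal-field stabilisation preference between square planar and tetrahedral, so four ligands adopt the sterically favoured tetrahedral geometry. → tetrahedral.
For [Au(H2O)4]^3+: Water is neutral; balancing the +3 overall charge requires Au(III). Group 11 minus oxidation state 3 gives a d⁸ configuration. A 5d d⁸ ion has a large crystal-field splitting; square planar leaves the high-energy d_{x²−y²} orbital empty and maximises CFSE. → square planar.

[Au(H2O)4]^3+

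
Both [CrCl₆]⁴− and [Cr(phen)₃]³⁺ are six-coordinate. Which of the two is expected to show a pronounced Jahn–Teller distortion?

[CrCl₆]⁴−: Each chloride is −1; balancing the −4 overall charge requires Cr(II). Chromium is a group-6 element; Cr(II) is therefore d⁴. Chloride is a weak-field ligand for a first-row metal, so the complex is high-spin. The t₂g³e_g¹ (high-spin) configuration has an unevenly filled e_g set; the Jahn–Teller theorem predicts a tetragonal distortion (typically axial elongation) to lift the degeneracy.
[Cr(phen)₃]³⁺: Summing ligand charges against the +3 overall charge gives an oxidation state of +3 for chromium. Chromium is a group-6 element; Cr(III) is therefore d³. The d³ configuration leaves the e_g set evenly filled (or empty) — no strong Jahn–Teller driving force.

[CrCl₆]⁴−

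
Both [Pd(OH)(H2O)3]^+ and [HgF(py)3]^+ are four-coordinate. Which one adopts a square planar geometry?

[Pd(OH)(H2O)3]^+

For [Pd(OH)(H2O)3]^+: Summing ligand charges against the +1 overall charge gives an oxidation state of +2 for palladium. Pd sits in group 10, so the d-electron count is 10 − 2 = 8. A 4d d⁸ ion has a large crystal-field splitting; square planar leaves the high-energy d_{x²−y²} orbital empty and maximises CFSE. → square planar.
For [HgF(py)3]^+: Summing ligand charges against the +1 overall charge gives an oxidation state of +2 for mercury. Mercury is a group-12 element; Hg(II) is therefore d¹⁰. A d¹⁰ ion has no crystal-field stabilisation preference between square planar and tetrahedral, so four ligands adopt the sterically favoured tetrahedral geometry. → tetrahedral.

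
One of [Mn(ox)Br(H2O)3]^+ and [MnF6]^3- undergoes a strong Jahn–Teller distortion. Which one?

[MnF6]^3-

[Mn(ox)Br(H2O)3]^+: Ligand charges: each oxalate is −2; each bromide is −1; water is neutral. With an overall charge of +1 the manganese centre must be in the +4 oxidation state. Manganese is a group-7 element; Mn(IV) is therefore d³. The d³ configuration leaves the e_g set evenly filled (or empty) — no strong Jahn–Teller driving force.
[MnF6]^3-: Summing ligand charges against the −3 overall charge gives an oxidation state of +3 for manganese. Group 7 minus oxidation state 3 gives a d⁴ configuration. Fluoride is a weak-field ligand for a first-row metal, so the complex is high-spin. The t₂g³e_g¹ (high-spin) configuration has an unevenly filled e_g set; the Jahn–Teller theorem predicts a tetragonal distortion (typically axial elongation) to lift the degeneracy.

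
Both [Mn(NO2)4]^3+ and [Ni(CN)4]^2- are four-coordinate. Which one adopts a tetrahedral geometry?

[Mn(NO2)4]^3+

For [Mn(NO2)4]^3+: Summing ligand charges against the +3 overall charge gives an oxidation state of +7 for manganese. Mn sits in group 7, so the d-electron count is 7 − 7 = 0. A d⁰ ion has no crystal-field stabilisation preference between square planar and tetrahedral, so four ligands adopt the sterically favoured tetrahedral geometry. → tetrahedral.
For [Ni(CN)4]^2-: Summing ligand charges against the −2 overall charge gives an oxidation state of +2 for nickel. Nickel is a group-10 element; Ni(II) is therefore d⁸. Cyanide is a strong-field ligand (high in the spectrochemical series). A 3d d⁸ ion with strong-field ligands gains enough CFSE to favour square planar over tetrahedral. → square planar.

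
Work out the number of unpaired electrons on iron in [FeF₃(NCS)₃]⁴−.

Each fluoride is −1; each isothiocyanate is −1; balancing the −4 overall charge requires Fe(II).
Iron is a group-8 element; Fe(II) is therefore d⁶.
The spin state decides the count: Fluoride and isothiocyanate are weak-field ligands for a first-row metal, so the complex is high-spin.
An octahedral high-spin d⁶ ion is t₂g⁴e_g², giving 4 unpaired electrons.

4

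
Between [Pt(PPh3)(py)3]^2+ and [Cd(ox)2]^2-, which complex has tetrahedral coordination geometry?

For [Pt(PPh3)(py)3]^2+: Ligand charges: triphenylphosphine is neutral; pyridine is neutral. With an overall charge of +2 the platinum centre must be in the +2 oxidation state. Pt sits in group 10, so the d-electron count is 10 − 2 = 8. A 5d d⁸ ion has a large crystal-field splitting; square planar leaves the high-energy d_{x²−y²} orbital empty and maximises CFSE. → square planar.
For [Cd(ox)2]^2-: Each oxalate is −2; balancing the −2 overall charge requires Cd(II). Cadmium is a group-12 element; Cd(II) is therefore d¹⁰. A d¹⁰ ion has no crystal-field stabilisation preference between square planar and tetrahedral, so four ligands adopt the sterically favoured tetrahedral geometry. → tetrahedral.

[Cd(ox)2]^2-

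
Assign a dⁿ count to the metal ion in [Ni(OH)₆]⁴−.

Ligand charges: each hydroxide is −1. With an overall charge of −4 the nickel centre must be in the +2 oxidation state.
Group 10 minus oxidation state 2 gives a d⁸ configuration.

d8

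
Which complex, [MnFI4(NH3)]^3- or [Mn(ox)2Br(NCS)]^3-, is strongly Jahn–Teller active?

[MnFI4(NH3)]^3-: Summing ligand charges against the −3 overall charge gives an oxidation state of +2 for manganese. Manganese is a group-7 element; Mn(II) is therefore d⁵. Fluoride and iodide are weak-field ligands for a first-row metal, so the complex is high-spin. The d⁵ configuration leaves the e_g set evenly filled (or empty) — no strong Jahn–Teller driving force.
[Mn(ox)2Br(NCS)]^3-: Each oxalate is −2; each bromide is −1; each isothiocyanate is −1; balancing the −3 overall charge requires Mn(III). Group 7 minus oxidation state 3 gives a d⁴ configuration. Bromide, isothiocyanate, and oxalate are weak-field ligands for a first-row metal, so the complex is high-spin. The t₂g³e_g¹ (high-spin) configuration has an unevenly filled e_g set; the Jahn–Teller theorem predicts a tetragonal distortion (typically axial elongation) to lift the degeneracy.

[Mn(ox)2Br(NCS)]^3-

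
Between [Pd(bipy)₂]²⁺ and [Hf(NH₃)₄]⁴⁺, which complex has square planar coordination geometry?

For [Pd(bipy)₂]²⁺: 2,2′-bipyridine is neutral; balancing the +2 overall charge requires Pd(II). Group 10 minus oxidation state 2 gives a d⁸ configuration. A 4d d⁸ ion has a large crystal-field splitting; square planar leaves the high-energy d_{x²−y²} orbital empty and maximises CFSE. → square planar.
For [Hf(NH₃)₄]⁴⁺: Ammonia is neutral; balancing the +4 overall charge requires Hf(IV). Hf sits in group 4, so the d-electron count is 4 − 4 = 0. A d⁰ ion has no crystal-field stabilisation preference between square planar and tetrahedral, so four ligands adopt the sterically favoured tetrahedral geometry. → tetrahedral.

[Pd(bipy)₂]²⁺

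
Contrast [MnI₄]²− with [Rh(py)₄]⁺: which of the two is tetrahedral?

[MnI₄]²−

For [MnI₄]²−: Summing ligand charges against the −2 overall charge gives an oxidation state of +2 for manganese. Group 7 minus oxidation state 2 gives a d⁵ configuration. A high-spin d⁵ ion has zero CFSE in either geometry, so four ligands adopt the sterically favoured tetrahedral geometry. → tetrahedral.
For [Rh(py)₄]⁺: Pyridine is neutral; balancing the +1 overall charge requires Rh(I). Group 9 minus oxidation state 1 gives a d⁸ configuration. A 4d d⁸ ion has a large crystal-field splitting; square planar leaves the high-energy d_{x²−y²} orbital empty and maximises CFSE. → square planar.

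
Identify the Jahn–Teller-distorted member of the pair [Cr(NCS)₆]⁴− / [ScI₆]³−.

[Cr(NCS)₆]⁴−

[Cr(NCS)₆]⁴−: Each isothiocyanate is −1; balancing the −4 overall charge requires Cr(II). Group 6 minus oxidation state 2 gives a d⁴ configuration. Isothiocyanate is a weak-field ligand for a first-row metal, so the complex is high-spin. The t₂g³e_g¹ (high-spin) configuration has an unevenly filled e_g set; the Jahn–Teller theorem predicts a tetragonal distortion (typically axial elongation) to lift the degeneracy.
[ScI₆]³−: Summing ligand charges against the −3 overall charge gives an oxidation state of +3 for scandium. Group 3 minus oxidation state 3 gives a d⁰ configuration. The d⁰ configuration leaves the e_g set evenly filled (or empty) — no strong Jahn–Teller driving force.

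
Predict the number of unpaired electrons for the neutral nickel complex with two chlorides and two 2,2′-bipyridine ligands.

Summing ligand charges against the 0 overall charge gives an oxidation state of +2 for nickel.
Nickel is a group-10 element; Ni(II) is therefore d⁸.
Counting donor atoms: 2×chloride (monodentate) → 2 donors; 2×2,2′-bipyridine (bidentate) → 4 donors. Coordination number = 6.
In an octahedral field the d⁸ configuration is t₂g⁶e_g² (only one arrangement possible), giving 2 unpaired electrons.

2 unpaired electrons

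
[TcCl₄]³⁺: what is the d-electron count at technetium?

d0

Summing ligand charges against the +3 overall charge gives an oxidation state of +7 for technetium.
Tc sits in group 7, so the d-electron count is 7 − 7 = 0.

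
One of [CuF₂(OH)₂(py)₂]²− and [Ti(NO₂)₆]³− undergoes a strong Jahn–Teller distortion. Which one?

[CuF₂(OH)₂(py)₂]²−: Summing ligand charges against the −2 overall charge gives an oxidation state of +2 for copper. Copper is a group-11 element; Cu(II) is therefore d⁹. The t₂g⁶e_g³ configuration has an unevenly filled e_g set; the Jahn–Teller theorem predicts a tetragonal distortion (typically axial elongation) to lift the degeneracy.
[Ti(NO₂)₆]³−: Summing ligand charges against the −3 overall charge gives an oxidation state of +3 for titanium. Group 4 minus oxidation state 3 gives a d¹ configuration. The d¹ configuration leaves the e_g set evenly filled (or empty) — no strong Jahn–Teller driving force.

[CuF₂(OH)₂(py)₂]²−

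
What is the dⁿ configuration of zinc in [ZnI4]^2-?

Each iodide is −1; balancing the −2 overall charge requires Zn(II).
Zinc is a group-12 element; Zn(II) is therefore d¹⁰.

d10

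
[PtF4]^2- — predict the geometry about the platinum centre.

Summing ligand charges against the −2 overall charge gives an oxidation state of +2 for platinum.
Group 10 minus oxidation state 2 gives a d⁸ configuration.
Coordination number: 4.
A 5d d⁸ ion has a large crystal-field splitting; square planar leaves the high-energy d_{x²−y²} orbital empty and maximises CFSE.

square planar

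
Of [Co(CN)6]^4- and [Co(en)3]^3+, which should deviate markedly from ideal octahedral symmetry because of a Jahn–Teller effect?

[Co(CN)6]^4-

[Co(CN)6]^4-: Each cyanide is −1; balancing the −4 overall charge requires Co(II). Cobalt is a group-9 element; Co(II) is therefore d⁷. Cyanide is a strong-field ligand (high in the spectrochemical series) for a first-row metal, so the complex is low-spin. The t₂g⁶e_g¹ (low-spin) configuration has an unevenly filled e_g set; the Jahn–Teller theorem predicts a tetragonal distortion (typically axial elongation) to lift the degeneracy.
[Co(en)3]^3+: Summing ligand charges against the +3 overall charge gives an oxidation state of +3 for cobalt. Cobalt is a group-9 element; Co(III) is therefore d⁶. Co(III) has an exceptionally large octahedral splitting and is low-spin with essentially every ligand except fluoride. The d⁶ configuration leaves the e_g set evenly filled (or empty) — no strong Jahn–Teller driving force.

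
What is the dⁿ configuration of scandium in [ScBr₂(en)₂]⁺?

Each bromide is −1; ethylenediamine is neutral; balancing the +1 overall charge requires Sc(III).
Scandium is a group-3 element; Sc(III) is therefore d⁰.

d⁰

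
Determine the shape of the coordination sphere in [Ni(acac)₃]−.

octahedral

Ligand charges: each acetylacetonate is −1. With an overall charge of −1 the nickel centre must be in the +2 oxidation state.
Nickel is a group-10 element; Ni(II) is therefore d⁸.
Counting donor atoms: 3×acetylacetonate (bidentate) → 6 donors. Coordination number = 6.
Six donors around a single metal centre give an octahedral coordination sphere.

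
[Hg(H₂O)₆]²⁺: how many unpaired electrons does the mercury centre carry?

Water is neutral; balancing the +2 overall charge requires Hg(II).
Hg sits in group 12, so the d-electron count is 12 − 2 = 10.
In an octahedral field the d¹⁰ configuration is t₂g⁶e_g⁴, giving 0 unpaired electrons.

0 unpaired electrons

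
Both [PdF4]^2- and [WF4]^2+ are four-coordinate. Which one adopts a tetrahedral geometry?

[WF4]^2+

For [PdF4]^2-: Each fluoride is −1; balancing the −2 overall charge requires Pd(II). Palladium is a group-10 element; Pd(II) is therefore d⁸. A 4d d⁸ ion has a large crystal-field splitting; square planar leaves the high-energy d_{x²−y²} orbital empty and maximises CFSE. → square planar.
For [WF4]^2+: Ligand charges: each fluoride is −1. With an overall charge of +2 the tungsten centre must be in the +6 oxidation state. Tungsten is a group-6 element; W(VI) is therefore d⁰. A d⁰ ion has no crystal-field stabilisation preference between square planar and tetrahedral, so four ligands adopt the sterically favoured tetrahedral geometry. → tetrahedral.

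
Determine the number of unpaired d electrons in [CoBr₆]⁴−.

Ligand charges: each bromide is −1. With an overall charge of −4 the cobalt centre must be in the +2 oxidation state.
Group 9 minus oxidation state 2 gives a d⁷ configuration.
The spin state decides the count: Bromide is a weak-field ligand for a first-row metal, so the complex is high-spin.
An octahedral high-spin d⁷ ion is t₂g⁵e_g², giving 3 unpaired electrons.

3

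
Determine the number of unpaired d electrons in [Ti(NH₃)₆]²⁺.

Summing ligand charges against the +2 overall charge gives an oxidation state of +2 for titanium.
Titanium is a group-4 element; Ti(II) is therefore d².
In an octahedral field the d² configuration is t₂g²e_g⁰ (only one arrangement possible), giving 2 unpaired electrons.

2 unpaired electrons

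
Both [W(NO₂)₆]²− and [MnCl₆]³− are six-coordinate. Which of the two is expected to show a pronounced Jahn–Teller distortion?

[MnCl₆]³−

[W(NO₂)₆]²−: Ligand charges: each nitro (N-bound nitrite) is −1. With an overall charge of −2 the tungsten centre must be in the +4 oxidation state. Tungsten is a group-6 element; W(IV) is therefore d². The d² configuration leaves the e_g set evenly filled (or empty) — no strong Jahn–Teller driving force.
[MnCl₆]³−: Ligand charges: each chloride is −1. With an overall charge of −3 the manganese centre must be in the +3 oxidation state. Group 7 minus oxidation state 3 gives a d⁴ configuration. Chloride is a weak-field ligand for a first-row metal, so the complex is high-spin. The t₂g³e_g¹ (high-spin) configuration has an unevenly filled e_g set; the Jahn–Teller theorem predicts a tetragonal distortion (typically axial elongation) to lift the degeneracy.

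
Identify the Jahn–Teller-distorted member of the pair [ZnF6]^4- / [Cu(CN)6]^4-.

[ZnF6]^4-: Ligand charges: each fluoride is −1. With an overall charge of −4 the zinc centre must be in the +2 oxidation state. Zn sits in group 12, so the d-electron count is 12 − 2 = 10. The d¹⁰ configuration leaves the e_g set evenly filled (or empty) — no strong Jahn–Teller driving force.
[Cu(CN)6]^4-: Ligand charges: each cyanide is −1. With an overall charge of −4 the copper centre must be in the +2 oxidation state. Cu sits in group 11, so the d-electron count is 11 − 2 = 9. The t₂g⁶e_g³ configuration has an unevenly filled e_g set; the Jahn–Teller theorem predicts a tetragonal distortion (typically axial elongation) to lift the degeneracy.

[Cu(CN)6]^4-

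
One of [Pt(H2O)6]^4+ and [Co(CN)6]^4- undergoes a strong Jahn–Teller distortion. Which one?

[Pt(H2O)6]^4+: Summing ligand charges against the +4 overall charge gives an oxidation state of +4 for platinum. Pt sits in group 10, so the d-electron count is 10 − 4 = 6. A 5d ion has a large Δₒ and is invariably low-spin. The d⁶ configuration leaves the e_g set evenly filled (or empty) — no strong Jahn–Teller driving force.
[Co(CN)6]^4-: Ligand charges: each cyanide is −1. With an overall charge of −4 the cobalt centre must be in the +2 oxidation state. Cobalt is a group-9 element; Co(II) is therefore d⁷. Cyanide is a strong-field ligand (high in the spectrochemical series) for a first-row metal, so the complex is low-spin. The t₂g⁶e_g¹ (low-spin) configuration has an unevenly filled e_g set; the Jahn–Teller theorem predicts a tetragonal distortion (typically axial elongation) to lift the degeneracy.

[Co(CN)6]^4-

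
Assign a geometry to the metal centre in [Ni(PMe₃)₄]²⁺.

square planar

Summing ligand charges against the +2 overall charge gives an oxidation state of +2 for nickel.
Group 10 minus oxidation state 2 gives a d⁸ configuration.
Coordination number: 4.
Trimethylphosphine is a strong-field ligand (high in the spectrochemical series).
A 3d d⁸ ion with strong-field ligands gains enough CFSE to favour square planar over tetrahedral.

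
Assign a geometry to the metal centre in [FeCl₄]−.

Each chloride is −1; balancing the −1 overall charge requires Fe(III).
Fe sits in group 8, so the d-electron count is 8 − 3 = 5.
With 4 monodentate ligands the coordination number is 4.
Chloride is a weak-field ligand.
A high-spin d⁵ ion has zero CFSE in either geometry, so four ligands adopt the sterically favoured tetrahedral geometry.

tetrahedral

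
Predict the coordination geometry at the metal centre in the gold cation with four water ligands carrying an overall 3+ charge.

square planar

Ligand charges: water is neutral. With an overall charge of +3 the gold centre must be in the +3 oxidation state.
Gold is a group-11 element; Au(III) is therefore d⁸.
Coordination number: 4.
A 5d d⁸ ion has a large crystal-field splitting; square planar leaves the high-energy d_{x²−y²} orbital empty and maximises CFSE.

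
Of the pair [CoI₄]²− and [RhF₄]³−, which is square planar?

[RhF₄]³−

For [CoI₄]²−: Summing ligand charges against the −2 overall charge gives an oxidation state of +2 for cobalt. Co sits in group 9, so the d-electron count is 9 − 2 = 7. For a high-spin 3d d⁷ ion with weak-field ligands the small Δₜ gives little square-planar CFSE advantage, so four ligands adopt the sterically favoured tetrahedral geometry. → tetrahedral.
For [RhF₄]³−: Each fluoride is −1; balancing the −3 overall charge requires Rh(I). Rh sits in group 9, so the d-electron count is 9 − 1 = 8. A 4d d⁸ ion has a large crystal-field splitting; square planar leaves the high-energy d_{x²−y²} orbital empty and maximises CFSE. → square planar.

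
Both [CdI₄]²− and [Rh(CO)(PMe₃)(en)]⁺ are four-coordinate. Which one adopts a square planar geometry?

For [CdI₄]²−: Each iodide is −1; balancing the −2 overall charge requires Cd(II). Cd sits in group 12, so the d-electron count is 12 − 2 = 10. A d¹⁰ ion has no crystal-field stabilisation preference between square planar and tetrahedral, so four ligands adopt the sterically favoured tetrahedral geometry. → tetrahedral.
For [Rh(CO)(PMe₃)(en)]⁺: Summing ligand charges against the +1 overall charge gives an oxidation state of +1 for rhodium. Rhodium is a group-9 element; Rh(I) is therefore d⁸. A 4d d⁸ ion has a large crystal-field splitting; square planar leaves the high-energy d_{x²−y²} orbital empty and maximises CFSE. → square planar.

[Rh(CO)(PMe₃)(en)]⁺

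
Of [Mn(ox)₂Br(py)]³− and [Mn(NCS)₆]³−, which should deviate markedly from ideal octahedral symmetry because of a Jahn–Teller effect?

[Mn(ox)₂Br(py)]³−: Ligand charges: each oxalate is −2; each bromide is −1; pyridine is neutral. With an overall charge of −3 the manganese centre must be in the +2 oxidation state. Group 7 minus oxidation state 2 gives a d⁵ configuration. Bromide and oxalate are weak-field ligands for a first-row metal, so the complex is high-spin. The d⁵ configuration leaves the e_g set evenly filled (or empty) — no strong Jahn–Teller driving force.
[Mn(NCS)₆]³−: Ligand charges: each isothiocyanate is −1. With an overall charge of −3 the manganese centre must be in the +3 oxidation state. Mn sits in group 7, so the d-electron count is 7 − 3 = 4. Isothiocyanate is a weak-field ligand for a first-row metal, so the complex is high-spin. The t₂g³e_g¹ (high-spin) configuration has an unevenly filled e_g set; the Jahn–Teller theorem predicts a tetragonal distortion (typically axial elongation) to lift the degeneracy.

[Mn(NCS)₆]³−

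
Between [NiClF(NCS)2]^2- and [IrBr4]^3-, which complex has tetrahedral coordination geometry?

For [NiClF(NCS)2]^2-: Summing ligand charges against the −2 overall charge gives an oxidation state of +2 for nickel. Ni sits in group 10, so the d-electron count is 10 − 2 = 8. Chloride, fluoride, and isothiocyanate are weak-field ligands. With weak-field ligands the CFSE gain from square planar is small, so a 3d d⁸ ion takes the sterically preferred tetrahedral geometry. → tetrahedral.
For [IrBr4]^3-: Ligand charges: each bromide is −1. With an overall charge of −3 the iridium centre must be in the +1 oxidation state. Iridium is a group-9 element; Ir(I) is therefore d⁸. A 5d d⁸ ion has a large crystal-field splitting; square planar leaves the high-energy d_{x²−y²} orbital empty and maximises CFSE. → square planar.

[NiClF(NCS)2]^2-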